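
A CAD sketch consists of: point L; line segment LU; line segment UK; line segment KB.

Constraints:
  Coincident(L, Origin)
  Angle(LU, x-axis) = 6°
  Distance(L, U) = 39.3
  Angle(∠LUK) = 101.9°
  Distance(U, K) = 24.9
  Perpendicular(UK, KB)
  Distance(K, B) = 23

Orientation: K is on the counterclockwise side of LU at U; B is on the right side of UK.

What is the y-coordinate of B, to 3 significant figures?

26.5

L is at the origin; LU runs at 6.0° with length 39.3, so U = 39.3·(cos 6.0°, sin 6.0°) = (39.1, 4.11). ∠LUK = 101.9°, so UK runs at 6.0° + (180° − 101.9°) = 84.1° from the x-axis; with |UK| = 24.9, K = U + 24.9·(cos 84.1°, sin 84.1°) = (41.6, 28.9). The perpendicularity gives KB at right angles to UK; with |KB| = 23.0 on the right of UK, B = K + 23.0·(0.995, -0.103) = (64.5, 26.5). So B.y = 26.5.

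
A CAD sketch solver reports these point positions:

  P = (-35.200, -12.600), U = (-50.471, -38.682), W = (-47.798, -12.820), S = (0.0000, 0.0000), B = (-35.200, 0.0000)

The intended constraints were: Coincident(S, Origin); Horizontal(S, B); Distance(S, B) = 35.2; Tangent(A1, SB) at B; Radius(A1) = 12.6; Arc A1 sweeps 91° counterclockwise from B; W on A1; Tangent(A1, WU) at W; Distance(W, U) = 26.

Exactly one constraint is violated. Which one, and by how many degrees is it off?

Tangent(A1, WU) at W — off by 6.90°.

S = (0.00, 0.00) ✓; S.y = 0.00, B.y = 0.00 ✓; |SB| = 35.20 ✓; ∠(PB, BS) = 90.00° ✓; |PB| = 12.60 ✓; bearing(P→W) − bearing(P→B) = 91.00° ✓; |PW| = 12.60 ✓; ∠(PW, WU) = 96.90° ✗; |WU| = 26.00 ✓.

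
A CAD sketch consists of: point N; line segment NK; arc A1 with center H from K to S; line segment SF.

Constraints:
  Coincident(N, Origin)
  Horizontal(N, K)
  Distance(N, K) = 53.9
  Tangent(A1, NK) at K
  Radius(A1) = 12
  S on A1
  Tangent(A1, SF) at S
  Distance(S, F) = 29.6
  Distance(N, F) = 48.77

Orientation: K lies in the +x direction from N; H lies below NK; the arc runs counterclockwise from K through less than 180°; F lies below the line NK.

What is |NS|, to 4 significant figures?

43.32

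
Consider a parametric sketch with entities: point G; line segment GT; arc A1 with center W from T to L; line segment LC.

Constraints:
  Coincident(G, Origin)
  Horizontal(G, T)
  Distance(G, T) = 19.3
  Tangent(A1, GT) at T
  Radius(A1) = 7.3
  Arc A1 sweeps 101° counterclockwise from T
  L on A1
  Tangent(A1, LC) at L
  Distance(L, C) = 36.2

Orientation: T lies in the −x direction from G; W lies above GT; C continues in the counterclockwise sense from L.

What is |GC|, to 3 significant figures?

48.2

On A1, T sits at bearing -90° from W; a 101° counterclockwise sweep puts L at bearing 11°, so L = W + 7.3·(cos 11°, sin 11°) = (-12.1, 8.69). The tangent condition forces WL to be normal to LC, so LC runs along (−sin 11°, cos 11°); with |LC| = 36.2, C = (-19.0, 44.2). Then |GC| = |C − G| = 48.2.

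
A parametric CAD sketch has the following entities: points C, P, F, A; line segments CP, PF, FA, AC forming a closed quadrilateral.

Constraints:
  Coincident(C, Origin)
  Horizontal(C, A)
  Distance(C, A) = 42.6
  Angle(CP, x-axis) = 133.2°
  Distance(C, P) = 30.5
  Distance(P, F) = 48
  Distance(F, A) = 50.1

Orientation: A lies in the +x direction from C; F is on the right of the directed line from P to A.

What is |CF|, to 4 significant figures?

22.19

Checks: |PF| = 48.00 ✓; |FA| = 50.10 ✓.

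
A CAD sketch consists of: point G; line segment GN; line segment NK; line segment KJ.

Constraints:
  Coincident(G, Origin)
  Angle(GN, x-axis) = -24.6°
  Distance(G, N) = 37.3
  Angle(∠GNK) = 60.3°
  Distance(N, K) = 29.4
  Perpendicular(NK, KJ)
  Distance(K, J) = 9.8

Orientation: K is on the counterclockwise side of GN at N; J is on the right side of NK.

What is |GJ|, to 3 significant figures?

43.6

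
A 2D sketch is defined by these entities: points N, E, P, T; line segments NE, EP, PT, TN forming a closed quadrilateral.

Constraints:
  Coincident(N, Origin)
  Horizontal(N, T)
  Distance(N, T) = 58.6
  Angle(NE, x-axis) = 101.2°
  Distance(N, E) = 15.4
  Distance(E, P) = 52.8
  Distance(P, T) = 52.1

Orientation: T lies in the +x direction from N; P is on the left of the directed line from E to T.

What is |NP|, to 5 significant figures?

61.412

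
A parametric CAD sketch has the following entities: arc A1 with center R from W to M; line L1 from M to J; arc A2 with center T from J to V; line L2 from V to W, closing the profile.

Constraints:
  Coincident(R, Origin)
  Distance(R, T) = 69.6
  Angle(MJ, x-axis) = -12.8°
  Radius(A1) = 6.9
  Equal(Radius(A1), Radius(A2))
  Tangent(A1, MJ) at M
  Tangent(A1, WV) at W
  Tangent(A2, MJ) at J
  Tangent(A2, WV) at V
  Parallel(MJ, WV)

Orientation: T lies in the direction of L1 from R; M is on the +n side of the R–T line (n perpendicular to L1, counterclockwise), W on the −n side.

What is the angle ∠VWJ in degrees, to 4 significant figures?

11.21°

The slot axis is L1's direction at -12.8°, so u = (cos -12.8°, sin -12.8°) = (0.9751, -0.2215) and n = (−sin -12.8°, cos -12.8°) = (0.2215, 0.9751). R is at the origin and T lies 69.6 along u from R, so T = 69.6·u = (67.87, -15.42). Tangency of A1 to both parallel lines with radius 6.9 puts M and W at R ± 6.9·n: M = (1.529, 6.729), W = (-1.529, -6.729). Equal radii place J and V the same way about T: J = T + 6.9·n = (69.40, -8.691), V = T − 6.9·n = (66.34, -22.15). Then cos ∠VWJ = WV·WJ / (|WV||WJ|), giving 11.21°.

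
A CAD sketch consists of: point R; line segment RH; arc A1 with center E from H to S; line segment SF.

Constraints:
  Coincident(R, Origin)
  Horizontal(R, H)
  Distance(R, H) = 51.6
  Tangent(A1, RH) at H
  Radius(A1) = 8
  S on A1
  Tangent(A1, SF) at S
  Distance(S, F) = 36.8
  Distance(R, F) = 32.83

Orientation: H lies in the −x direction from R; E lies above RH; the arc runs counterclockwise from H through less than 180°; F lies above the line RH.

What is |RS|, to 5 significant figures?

46.272

Checks: |ES| = 8.000 ✓; ∠(ES, SF) = 90.00° ✓; |SF| = 36.80 ✓; |RF| = 32.83 ✓.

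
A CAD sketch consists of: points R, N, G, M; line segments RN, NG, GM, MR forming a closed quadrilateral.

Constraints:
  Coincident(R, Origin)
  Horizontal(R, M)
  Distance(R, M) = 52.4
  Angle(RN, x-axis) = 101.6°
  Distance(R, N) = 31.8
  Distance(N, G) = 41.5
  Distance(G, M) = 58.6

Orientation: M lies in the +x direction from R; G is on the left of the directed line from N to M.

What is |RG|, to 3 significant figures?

60.7

R is at the origin; R and M share the same y with |RM| = 52.4 and M in +x, so M = (52.4, 0). RN runs at 101.6° with |RN| = 31.8, so N = (-6.39, 31.2). G is determined by |NG| = 41.5 and |GM| = 58.6 together: it lies at the intersection of circle(N, 41.5) and circle(M, 58.6). With |NM| = 66.5, the foot of the radical line on NM is 20.4 from N and the perpendicular offset is √(41.5² − 20.4²) = 36.1. Taking the left-of-NM solution: G = (28.6, 53.5).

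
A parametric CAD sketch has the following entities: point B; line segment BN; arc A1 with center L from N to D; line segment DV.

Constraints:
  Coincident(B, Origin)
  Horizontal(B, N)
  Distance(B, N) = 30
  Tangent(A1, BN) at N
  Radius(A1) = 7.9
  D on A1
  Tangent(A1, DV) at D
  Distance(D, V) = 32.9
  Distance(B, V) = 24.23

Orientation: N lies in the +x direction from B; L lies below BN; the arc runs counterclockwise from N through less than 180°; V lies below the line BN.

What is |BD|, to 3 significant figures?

24.8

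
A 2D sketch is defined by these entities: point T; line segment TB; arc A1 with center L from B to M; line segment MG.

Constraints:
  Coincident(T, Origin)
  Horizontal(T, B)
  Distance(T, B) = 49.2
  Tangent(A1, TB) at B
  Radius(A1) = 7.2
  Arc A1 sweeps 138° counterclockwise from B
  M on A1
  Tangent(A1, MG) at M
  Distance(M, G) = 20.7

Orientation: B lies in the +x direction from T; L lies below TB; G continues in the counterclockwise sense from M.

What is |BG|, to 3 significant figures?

28.4

T is at the origin; TB is horizontal with |TB| = 49.2 and B on the +x side, so B = (49.2, 0.00). A1 meets TB tangentially, so LB is at right angles to TB, so L = B + (0, -7.2) = (49.2, -7.20). On A1, B sits at bearing 90° from L; a 138° counterclockwise sweep puts M at bearing 228°, so M = L + 7.2·(cos 228°, sin 228°) = (44.4, -12.6). The tangent condition forces LM to be normal to MG, so MG runs along (−sin 228°, cos 228°); with |MG| = 20.7, G = (59.8, -26.4). Then |BG| = |G − B| = 28.4.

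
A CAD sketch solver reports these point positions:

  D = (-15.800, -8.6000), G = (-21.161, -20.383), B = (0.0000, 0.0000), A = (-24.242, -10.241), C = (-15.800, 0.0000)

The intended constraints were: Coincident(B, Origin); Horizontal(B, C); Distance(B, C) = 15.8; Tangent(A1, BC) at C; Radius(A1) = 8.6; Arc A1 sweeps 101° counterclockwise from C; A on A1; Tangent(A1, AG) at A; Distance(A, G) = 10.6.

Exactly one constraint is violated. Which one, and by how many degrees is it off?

Tangent(A1, AG) at A — off by 5.90°.

B = (0.00, 0.00) ✓; B.y = 0.00, C.y = 0.00 ✓; |BC| = 15.80 ✓; ∠(DC, CB) = 90.00° ✓; |DC| = 8.600 ✓; bearing(D→A) − bearing(D→C) = 101.0° ✓; |DA| = 8.600 ✓; ∠(DA, AG) = 84.10° ✗; |AG| = 10.60 ✓.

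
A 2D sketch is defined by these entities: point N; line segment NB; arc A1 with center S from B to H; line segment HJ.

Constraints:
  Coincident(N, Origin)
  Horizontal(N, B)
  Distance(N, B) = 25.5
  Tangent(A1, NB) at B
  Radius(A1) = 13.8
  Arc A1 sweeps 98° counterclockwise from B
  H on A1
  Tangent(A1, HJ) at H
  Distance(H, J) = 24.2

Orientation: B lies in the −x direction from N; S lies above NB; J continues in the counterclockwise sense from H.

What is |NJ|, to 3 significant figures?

42.5

N is at the origin; N and B share the same y with |NB| = 25.5 and B on the −x side, so B = (-25.5, 0.00). Since A1 is tangent to NB there, SB ⟂ NB, so S = B + (0, 13.8) = (-25.5, 13.8). On A1, B sits at bearing -90° from S; a 98° counterclockwise sweep puts H at bearing 8°, so H = S + 13.8·(cos 8°, sin 8°) = (-11.8, 15.7). A1 meets HJ tangentially, so SH is at right angles to HJ, so HJ runs along (−sin 8°, cos 8°); with |HJ| = 24.2, J = (-15.2, 39.7). Then |NJ| = |J − N| = 42.5.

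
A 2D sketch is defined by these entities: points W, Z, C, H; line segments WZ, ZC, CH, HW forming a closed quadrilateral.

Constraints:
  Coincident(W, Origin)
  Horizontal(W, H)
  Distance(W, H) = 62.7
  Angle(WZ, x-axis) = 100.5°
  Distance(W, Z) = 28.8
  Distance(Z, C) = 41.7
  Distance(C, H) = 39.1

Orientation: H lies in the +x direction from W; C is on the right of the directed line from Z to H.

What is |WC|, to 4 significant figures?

23.70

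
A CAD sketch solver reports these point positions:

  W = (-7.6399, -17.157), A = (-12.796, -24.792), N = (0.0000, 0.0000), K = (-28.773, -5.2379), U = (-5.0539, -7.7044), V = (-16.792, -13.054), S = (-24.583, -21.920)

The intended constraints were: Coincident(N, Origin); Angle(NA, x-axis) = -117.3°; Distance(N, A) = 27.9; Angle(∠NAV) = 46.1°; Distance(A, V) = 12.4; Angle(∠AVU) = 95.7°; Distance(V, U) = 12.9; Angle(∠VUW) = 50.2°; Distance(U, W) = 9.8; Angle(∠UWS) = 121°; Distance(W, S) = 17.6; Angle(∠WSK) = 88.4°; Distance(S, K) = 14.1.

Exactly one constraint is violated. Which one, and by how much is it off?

Distance(S, K) = 14.1 — off by 3.10.

N = (0.00, 0.00) ✓; NA at -117.3° ✓; |NA| = 27.90 ✓; ∠NAV = 46.10° ✓; |AV| = 12.40 ✓; ∠AVU = 95.70° ✓; |VU| = 12.90 ✓; ∠VUW = 50.20° ✓; |UW| = 9.800 ✓; ∠UWS = 121.0° ✓; |WS| = 17.60 ✓; ∠WSK = 88.40° ✓; |SK| = 17.20 ✗.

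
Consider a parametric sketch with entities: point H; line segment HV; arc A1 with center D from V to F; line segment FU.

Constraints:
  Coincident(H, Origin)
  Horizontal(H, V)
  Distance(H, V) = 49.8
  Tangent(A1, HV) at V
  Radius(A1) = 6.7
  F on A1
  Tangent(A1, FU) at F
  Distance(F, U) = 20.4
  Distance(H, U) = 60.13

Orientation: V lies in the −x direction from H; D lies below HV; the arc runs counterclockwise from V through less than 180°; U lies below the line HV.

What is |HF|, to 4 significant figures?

56.95

H is at the origin; HV is horizontal with |HV| = 49.8 and V on the −x side, so V = (-49.80, 0.000). A1 meets HV tangentially, so DV is at right angles to HV, so D = V + (0, -6.7) = (-49.80, -6.700). Since DF ⟂ FU (tangency), |DU| = √(6.7² + 20.4²) = 21.47 regardless of where F sits on A1. So U lies on both circle(H, 60.13) and circle(D, 21.47); the below-HV intersection is U = (-53.27, -27.89). F is the foot of the tangent from U: F = (-56.42, -7.734).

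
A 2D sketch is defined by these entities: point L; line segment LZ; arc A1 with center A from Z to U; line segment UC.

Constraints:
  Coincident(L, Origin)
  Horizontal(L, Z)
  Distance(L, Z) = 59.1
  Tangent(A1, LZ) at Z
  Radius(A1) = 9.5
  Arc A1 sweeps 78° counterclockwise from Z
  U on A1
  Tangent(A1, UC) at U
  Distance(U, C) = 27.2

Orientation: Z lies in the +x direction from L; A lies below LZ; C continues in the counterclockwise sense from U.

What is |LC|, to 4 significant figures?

55.81

L is at the origin; L and Z share the same y with |LZ| = 59.1 and Z on the +x side, so Z = (59.10, 0.000). A1 meets LZ tangentially, so AZ is at right angles to LZ, so A = Z + (0, -9.5) = (59.10, -9.500). On A1, Z sits at bearing 90° from A; a 78° counterclockwise sweep puts U at bearing 168°, so U = A + 9.5·(cos 168°, sin 168°) = (49.81, -7.525). Since A1 is tangent to UC there, AU ⟂ UC, so UC runs along (−sin 168°, cos 168°); with |UC| = 27.2, C = (44.15, -34.13). Then |LC| = |C − L| = 55.81.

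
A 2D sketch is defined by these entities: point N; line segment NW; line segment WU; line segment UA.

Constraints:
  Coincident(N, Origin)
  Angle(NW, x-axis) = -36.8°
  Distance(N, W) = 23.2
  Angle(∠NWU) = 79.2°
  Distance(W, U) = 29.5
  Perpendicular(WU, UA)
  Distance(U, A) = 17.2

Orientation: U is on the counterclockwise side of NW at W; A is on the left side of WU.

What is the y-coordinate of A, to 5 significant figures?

20.157

∠NWU = 79.2°, so WU runs at -36.8° + (180° − 79.2°) = 64.000° from the x-axis; with |WU| = 29.5, U = W + 29.5·(cos 64.000°, sin 64.000°) = (31.509, 12.617). The perpendicularity gives UA at right angles to WU; with |UA| = 17.2 on the left of WU, A = U + 17.2·(-0.89879, 0.43837) = (16.050, 20.157). So A.y = 20.157.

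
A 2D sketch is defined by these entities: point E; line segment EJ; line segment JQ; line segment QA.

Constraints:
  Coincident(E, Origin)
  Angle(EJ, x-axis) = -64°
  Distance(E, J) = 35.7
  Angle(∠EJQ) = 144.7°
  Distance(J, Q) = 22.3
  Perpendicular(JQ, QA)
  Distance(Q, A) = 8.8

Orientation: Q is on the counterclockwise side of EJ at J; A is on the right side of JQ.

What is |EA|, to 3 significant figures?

59.3

∠EJQ = 144.7°, so JQ runs at -64.0° + (180° − 144.7°) = -28.7° from the x-axis; with |JQ| = 22.3, Q = J + 22.3·(cos -28.7°, sin -28.7°) = (35.2, -42.8). The perpendicularity gives QA at right angles to JQ; with |QA| = 8.8 on the right of JQ, A = Q + 8.8·(-0.480, -0.877) = (31.0, -50.5). Then |EA| = |A − E| = 59.3.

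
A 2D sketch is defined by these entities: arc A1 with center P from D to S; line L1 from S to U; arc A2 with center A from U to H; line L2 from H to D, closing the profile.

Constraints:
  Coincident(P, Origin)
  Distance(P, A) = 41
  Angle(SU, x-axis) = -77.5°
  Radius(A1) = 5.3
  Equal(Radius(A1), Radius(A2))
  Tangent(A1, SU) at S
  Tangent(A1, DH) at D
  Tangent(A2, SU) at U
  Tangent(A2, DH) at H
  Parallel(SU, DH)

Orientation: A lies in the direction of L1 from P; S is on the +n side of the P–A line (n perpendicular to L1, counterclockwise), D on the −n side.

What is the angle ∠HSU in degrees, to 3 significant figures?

14.5°

Tangency of A1 to both parallel lines with radius 5.3 puts S and D at P ± 5.3·n: S = (5.17, 1.15), D = (-5.17, -1.15). Equal radii place U and H the same way about A: U = A + 5.3·n = (14.0, -38.9), H = A − 5.3·n = (3.70, -41.2). Then cos ∠HSU = SH·SU / (|SH||SU|), giving 14.5°.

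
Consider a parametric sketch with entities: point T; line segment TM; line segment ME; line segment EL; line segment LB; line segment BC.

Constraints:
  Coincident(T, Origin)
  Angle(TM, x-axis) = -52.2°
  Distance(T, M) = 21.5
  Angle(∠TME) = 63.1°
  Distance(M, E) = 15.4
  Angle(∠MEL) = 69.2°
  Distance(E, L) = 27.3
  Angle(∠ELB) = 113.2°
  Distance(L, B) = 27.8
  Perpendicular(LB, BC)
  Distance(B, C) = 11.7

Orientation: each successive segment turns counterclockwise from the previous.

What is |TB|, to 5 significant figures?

32.672

∠MEL = 69.2° gives EL at 175.50° from the x-axis; with |EL| = 27.3, L = (-7.4570, -0.92353). ∠ELB = 113.2° gives LB at -117.70° from the x-axis; with |LB| = 27.8, B = (-20.380, -25.537). Then |TB| = |B − T| = 32.672.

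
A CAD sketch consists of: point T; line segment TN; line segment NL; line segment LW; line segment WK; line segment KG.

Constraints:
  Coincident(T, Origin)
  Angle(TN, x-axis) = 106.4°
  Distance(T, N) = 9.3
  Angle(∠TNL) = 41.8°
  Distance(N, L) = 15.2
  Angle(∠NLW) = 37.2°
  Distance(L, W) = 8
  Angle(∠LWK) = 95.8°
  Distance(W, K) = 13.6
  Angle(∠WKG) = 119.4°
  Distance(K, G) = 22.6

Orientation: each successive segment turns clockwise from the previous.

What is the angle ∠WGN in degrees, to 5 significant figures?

17.909°

∠LWK = 95.8° gives WK at 101.20° from the x-axis; with |WK| = 13.6, K = (-0.31349, 13.500). ∠WKG = 119.4° gives KG at 40.600° from the x-axis; with |KG| = 22.6, G = (16.846, 28.208). Then cos ∠WGN = GW·GN / (|GW||GN|), giving 17.909°.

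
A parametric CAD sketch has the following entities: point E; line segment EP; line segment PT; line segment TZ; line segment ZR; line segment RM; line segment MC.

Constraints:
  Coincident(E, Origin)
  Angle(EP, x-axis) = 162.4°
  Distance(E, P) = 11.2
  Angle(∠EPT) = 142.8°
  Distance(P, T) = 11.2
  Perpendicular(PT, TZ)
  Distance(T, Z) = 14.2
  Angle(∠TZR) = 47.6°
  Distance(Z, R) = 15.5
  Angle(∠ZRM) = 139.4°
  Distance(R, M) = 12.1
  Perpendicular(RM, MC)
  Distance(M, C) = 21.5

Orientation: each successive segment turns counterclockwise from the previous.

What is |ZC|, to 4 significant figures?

26.46

E is at the origin; EP runs at 162.4° with length 11.2, so P = (-10.68, 3.387). ∠EPT = 142.8° gives PT at -160.4° from the x-axis; with |PT| = 11.2, T = (-21.23, -0.3705). PT ⟂ TZ, so TZ runs at -70.40°; with |TZ| = 14.2, Z = (-16.46, -13.75). ∠TZR = 47.6° gives ZR at 62.00° from the x-axis; with |ZR| = 15.5, R = (-9.187, -0.06204). ∠ZRM = 139.4° gives RM at 102.6° from the x-axis; with |RM| = 12.1, M = (-11.83, 11.75). RM is perpendicular to MC, so MC runs at -167.4°; with |MC| = 21.5, C = (-32.81, 7.056). Then |ZC| = |C − Z| = 26.46.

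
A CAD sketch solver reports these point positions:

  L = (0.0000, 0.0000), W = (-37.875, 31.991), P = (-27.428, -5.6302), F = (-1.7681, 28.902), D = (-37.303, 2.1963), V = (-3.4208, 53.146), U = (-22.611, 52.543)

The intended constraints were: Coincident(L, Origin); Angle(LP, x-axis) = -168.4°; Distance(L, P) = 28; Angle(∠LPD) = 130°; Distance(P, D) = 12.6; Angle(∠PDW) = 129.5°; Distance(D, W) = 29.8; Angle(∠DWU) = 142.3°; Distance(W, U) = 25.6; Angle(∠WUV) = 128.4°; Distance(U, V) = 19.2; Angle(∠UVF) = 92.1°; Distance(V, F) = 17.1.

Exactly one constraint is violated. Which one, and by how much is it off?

Distance(V, F) = 17.1 — off by 7.20.

L = (0.00, 0.00) ✓; LP at -168.4° ✓; |LP| = 28.00 ✓; ∠LPD = 130.0° ✓; |PD| = 12.60 ✓; ∠PDW = 129.5° ✓; |DW| = 29.80 ✓; ∠DWU = 142.3° ✓; |WU| = 25.60 ✓; ∠WUV = 128.4° ✓; |UV| = 19.20 ✓; ∠UVF = 92.10° ✓; |VF| = 24.30 ✗.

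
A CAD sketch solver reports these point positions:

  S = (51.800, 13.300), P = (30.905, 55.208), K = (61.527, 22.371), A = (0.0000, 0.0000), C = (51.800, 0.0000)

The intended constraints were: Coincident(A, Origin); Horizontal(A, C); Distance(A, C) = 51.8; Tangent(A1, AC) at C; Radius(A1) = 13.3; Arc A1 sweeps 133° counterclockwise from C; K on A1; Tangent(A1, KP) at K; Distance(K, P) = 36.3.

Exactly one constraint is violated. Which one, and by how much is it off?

Distance(K, P) = 36.3 — off by 8.60.

A = (0.00, 0.00) ✓; A.y = 0.00, C.y = 0.00 ✓; |AC| = 51.80 ✓; ∠(SC, CA) = 90.00° ✓; |SC| = 13.30 ✓; bearing(S→K) − bearing(S→C) = 133.0° ✓; |SK| = 13.30 ✓; ∠(SK, KP) = 90.00° ✓; |KP| = 44.90 ✗.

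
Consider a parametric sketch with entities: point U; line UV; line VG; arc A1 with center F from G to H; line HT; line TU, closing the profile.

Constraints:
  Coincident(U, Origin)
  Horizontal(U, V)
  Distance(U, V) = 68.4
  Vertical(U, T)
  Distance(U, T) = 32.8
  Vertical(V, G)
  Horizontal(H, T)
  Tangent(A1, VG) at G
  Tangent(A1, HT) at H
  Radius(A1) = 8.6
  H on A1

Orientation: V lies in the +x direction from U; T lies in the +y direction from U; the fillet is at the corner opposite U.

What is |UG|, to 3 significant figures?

72.6

U is at the origin; UV is horizontal with |UV| = 68.4 and V on the +x side, so V = (68.4, 0.00). UT is vertical with |UT| = 32.8 and T on the +y side, so T = (0.00, 32.8). The virtual corner opposite U is at (68.4, 32.8). Since A1 is tangent to VG there, FG ⟂ VG and since A1 is tangent to HT there, FH ⟂ HT, with radius 8.6, so the center F sits 8.6 in from both sides at F = (59.8, 24.2). That places the tangent points at G = (68.4, 24.2) on VG and H = (59.8, 32.8) on HT. Then |UG| = |G − U| = 72.6.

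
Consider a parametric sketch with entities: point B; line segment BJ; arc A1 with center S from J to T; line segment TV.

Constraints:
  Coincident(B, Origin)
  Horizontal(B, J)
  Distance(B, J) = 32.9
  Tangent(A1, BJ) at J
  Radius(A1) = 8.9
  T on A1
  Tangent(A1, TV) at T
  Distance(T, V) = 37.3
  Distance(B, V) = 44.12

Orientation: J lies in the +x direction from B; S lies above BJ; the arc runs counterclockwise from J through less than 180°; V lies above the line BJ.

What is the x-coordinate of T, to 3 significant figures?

39.3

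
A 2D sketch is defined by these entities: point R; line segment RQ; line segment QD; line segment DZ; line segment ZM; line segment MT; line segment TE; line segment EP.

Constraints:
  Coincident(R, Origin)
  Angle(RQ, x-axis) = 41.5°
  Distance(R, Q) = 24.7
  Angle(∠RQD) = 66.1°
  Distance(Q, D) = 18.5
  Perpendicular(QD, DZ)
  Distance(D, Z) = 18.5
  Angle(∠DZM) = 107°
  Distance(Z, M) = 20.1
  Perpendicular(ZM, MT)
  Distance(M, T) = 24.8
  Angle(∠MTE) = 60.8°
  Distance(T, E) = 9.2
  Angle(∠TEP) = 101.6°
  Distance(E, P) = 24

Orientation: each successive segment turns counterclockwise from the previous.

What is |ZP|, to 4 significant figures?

19.50

∠MTE = 60.8° gives TE at 167.6° from the x-axis; with |TE| = 9.2, E = (16.49, 14.42). ∠TEP = 101.6° gives EP at -114.0° from the x-axis; with |EP| = 24.0, P = (6.726, -7.502). Then |ZP| = |P − Z| = 19.50.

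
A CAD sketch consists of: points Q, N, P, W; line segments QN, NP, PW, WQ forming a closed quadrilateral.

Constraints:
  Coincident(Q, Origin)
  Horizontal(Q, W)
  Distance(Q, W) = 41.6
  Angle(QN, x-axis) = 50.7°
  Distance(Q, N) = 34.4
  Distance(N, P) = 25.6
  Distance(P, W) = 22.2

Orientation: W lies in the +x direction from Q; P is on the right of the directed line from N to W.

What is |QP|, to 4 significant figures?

19.46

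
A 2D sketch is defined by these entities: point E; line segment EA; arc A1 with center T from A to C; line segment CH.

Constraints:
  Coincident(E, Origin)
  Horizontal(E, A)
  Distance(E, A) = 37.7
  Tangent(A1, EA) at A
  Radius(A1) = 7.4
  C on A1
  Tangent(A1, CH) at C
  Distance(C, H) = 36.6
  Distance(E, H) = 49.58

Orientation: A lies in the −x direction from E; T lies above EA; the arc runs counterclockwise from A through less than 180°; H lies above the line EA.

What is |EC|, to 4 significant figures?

31.03

Checks: E = (0.00, 0.00) ✓; E.y = 0.00, A.y = 0.00 ✓; |TC| = 7.400 ✓; ∠(TC, CH) = 90.00° ✓; |CH| = 36.60 ✓; |EH| = 49.58 ✓.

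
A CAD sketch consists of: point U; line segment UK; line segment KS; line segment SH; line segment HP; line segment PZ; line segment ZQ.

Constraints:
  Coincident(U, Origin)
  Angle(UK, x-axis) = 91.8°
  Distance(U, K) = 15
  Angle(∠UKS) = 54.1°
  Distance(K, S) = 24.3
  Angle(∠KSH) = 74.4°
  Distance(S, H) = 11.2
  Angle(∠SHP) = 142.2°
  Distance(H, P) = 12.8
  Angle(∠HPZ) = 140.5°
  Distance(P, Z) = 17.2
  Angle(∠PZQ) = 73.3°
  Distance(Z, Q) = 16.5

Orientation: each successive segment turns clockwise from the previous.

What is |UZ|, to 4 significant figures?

15.91

U is at the origin; UK runs at 91.8° with length 15.0, so K = (-0.4712, 14.99). ∠UKS = 54.1° gives KS at -34.10° from the x-axis; with |KS| = 24.3, S = (19.65, 1.369). ∠KSH = 74.4° gives SH at -139.7° from the x-axis; with |SH| = 11.2, H = (11.11, -5.875). ∠SHP = 142.2° gives HP at -177.5° from the x-axis; with |HP| = 12.8, P = (-1.679, -6.433). ∠HPZ = 140.5° gives PZ at 143.0° from the x-axis; with |PZ| = 17.2, Z = (-15.42, 3.918). Then |UZ| = |Z − U| = 15.91.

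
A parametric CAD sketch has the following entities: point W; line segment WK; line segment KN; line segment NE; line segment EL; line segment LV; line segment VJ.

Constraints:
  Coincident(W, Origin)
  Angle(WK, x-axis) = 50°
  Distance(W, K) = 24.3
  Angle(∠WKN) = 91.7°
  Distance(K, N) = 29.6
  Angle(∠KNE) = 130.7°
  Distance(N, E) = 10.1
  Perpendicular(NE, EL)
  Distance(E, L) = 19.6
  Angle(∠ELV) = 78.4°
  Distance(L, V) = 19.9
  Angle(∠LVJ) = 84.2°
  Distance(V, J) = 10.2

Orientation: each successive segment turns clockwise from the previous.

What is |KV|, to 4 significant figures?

12.04

W is at the origin; WK runs at 50.0° with length 24.3, so K = (15.62, 18.61). ∠WKN = 91.7° gives KN at -38.30° from the x-axis; with |KN| = 29.6, N = (38.85, 0.2694). ∠KNE = 130.7° gives NE at -87.60° from the x-axis; with |NE| = 10.1, E = (39.27, -9.822). The perpendicularity gives EL at right angles to NE, so EL runs at -177.6°; with |EL| = 19.6, L = (19.69, -10.64). ∠ELV = 78.4° gives LV at 80.80° from the x-axis; with |LV| = 19.9, V = (22.87, 9.002). Then |KV| = |V − K| = 12.04.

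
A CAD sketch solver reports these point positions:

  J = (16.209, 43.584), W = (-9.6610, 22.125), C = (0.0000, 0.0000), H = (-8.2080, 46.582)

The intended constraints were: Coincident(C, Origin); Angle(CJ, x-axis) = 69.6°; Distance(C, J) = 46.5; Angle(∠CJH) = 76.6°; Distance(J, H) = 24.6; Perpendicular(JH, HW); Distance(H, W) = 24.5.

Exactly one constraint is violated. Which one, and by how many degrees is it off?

Perpendicular(JH, HW) — off by 3.60°.

C = (0.00, 0.00) ✓; CJ at 69.60° ✓; |CJ| = 46.50 ✓; ∠CJH = 76.60° ✓; |JH| = 24.60 ✓; ∠(JH, HW) = 93.60° ✗; |HW| = 24.50 ✓.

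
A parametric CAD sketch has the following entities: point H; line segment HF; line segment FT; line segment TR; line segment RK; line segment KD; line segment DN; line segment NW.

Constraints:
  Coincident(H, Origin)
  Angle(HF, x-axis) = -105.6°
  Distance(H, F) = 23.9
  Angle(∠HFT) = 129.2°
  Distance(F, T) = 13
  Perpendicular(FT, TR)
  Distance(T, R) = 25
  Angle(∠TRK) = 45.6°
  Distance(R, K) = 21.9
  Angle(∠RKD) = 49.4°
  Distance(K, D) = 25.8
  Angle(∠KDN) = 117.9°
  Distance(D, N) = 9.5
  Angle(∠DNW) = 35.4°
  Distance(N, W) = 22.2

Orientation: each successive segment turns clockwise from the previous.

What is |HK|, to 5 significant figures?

15.278

H is at the origin; HF runs at -105.6° with length 23.9, so F = (-6.4272, -23.020). ∠HFT = 129.2° gives FT at -156.40° from the x-axis; with |FT| = 13.0, T = (-18.340, -28.224). The perpendicularity gives TR at right angles to FT, so TR runs at 113.60°; with |TR| = 25.0, R = (-28.349, -5.3151). ∠TRK = 45.6° gives RK at -20.800° from the x-axis; with |RK| = 21.9, K = (-7.8759, -13.092). Then |HK| = |K − H| = 15.278.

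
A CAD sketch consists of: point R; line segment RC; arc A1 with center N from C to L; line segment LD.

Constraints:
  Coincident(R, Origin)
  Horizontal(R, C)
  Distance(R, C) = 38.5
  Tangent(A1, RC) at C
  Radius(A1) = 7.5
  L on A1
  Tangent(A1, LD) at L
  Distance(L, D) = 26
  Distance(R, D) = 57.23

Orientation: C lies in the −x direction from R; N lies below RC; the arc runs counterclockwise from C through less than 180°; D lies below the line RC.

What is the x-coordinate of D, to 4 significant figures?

-46.51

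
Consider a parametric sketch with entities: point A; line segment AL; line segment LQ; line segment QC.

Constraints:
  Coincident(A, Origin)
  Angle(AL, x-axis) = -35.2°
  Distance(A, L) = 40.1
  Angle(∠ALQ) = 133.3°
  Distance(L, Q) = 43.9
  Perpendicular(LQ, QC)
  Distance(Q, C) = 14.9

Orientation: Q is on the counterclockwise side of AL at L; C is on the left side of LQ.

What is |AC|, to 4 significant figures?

72.82

A is at the origin; AL runs at -35.2° with length 40.1, so L = 40.1·(cos -35.2°, sin -35.2°) = (32.77, -23.11). ∠ALQ = 133.3°, so LQ runs at -35.2° + (180° − 133.3°) = 11.50° from the x-axis; with |LQ| = 43.9, Q = L + 43.9·(cos 11.50°, sin 11.50°) = (75.79, -14.36). LQ is perpendicular to QC; with |QC| = 14.9 on the left of LQ, C = Q + 14.9·(-0.1994, 0.9799) = (72.82, 0.2382). Then |AC| = |C − A| = 72.82.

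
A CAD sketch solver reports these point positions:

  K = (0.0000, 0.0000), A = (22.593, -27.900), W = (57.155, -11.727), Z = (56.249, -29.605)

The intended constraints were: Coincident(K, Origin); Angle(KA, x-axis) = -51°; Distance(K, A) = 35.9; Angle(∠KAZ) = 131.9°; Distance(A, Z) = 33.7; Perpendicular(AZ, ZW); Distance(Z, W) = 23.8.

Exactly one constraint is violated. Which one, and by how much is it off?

Distance(Z, W) = 23.8 — off by 5.90.

K = (0.00, 0.00) ✓; KA at -51.00° ✓; |KA| = 35.90 ✓; ∠KAZ = 131.9° ✓; |AZ| = 33.70 ✓; ∠(AZ, ZW) = 90.00° ✓; |ZW| = 17.90 ✗.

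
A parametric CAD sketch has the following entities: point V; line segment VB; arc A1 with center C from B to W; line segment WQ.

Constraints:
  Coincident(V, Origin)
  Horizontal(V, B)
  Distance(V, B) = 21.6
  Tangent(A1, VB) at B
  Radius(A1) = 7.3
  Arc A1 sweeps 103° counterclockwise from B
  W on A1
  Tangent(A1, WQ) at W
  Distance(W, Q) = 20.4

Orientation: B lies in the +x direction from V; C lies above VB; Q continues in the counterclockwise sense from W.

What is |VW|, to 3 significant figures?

30.1

V is at the origin; VB is horizontal with |VB| = 21.6 and B on the +x side, so B = (21.6, 0.00). Since A1 is tangent to VB there, CB ⟂ VB, so C = B + (0, 7.3) = (21.6, 7.30). On A1, B sits at bearing -90° from C; a 103° counterclockwise sweep puts W at bearing 13°, so W = C + 7.3·(cos 13°, sin 13°) = (28.7, 8.94). Then |VW| = |W − V| = 30.1.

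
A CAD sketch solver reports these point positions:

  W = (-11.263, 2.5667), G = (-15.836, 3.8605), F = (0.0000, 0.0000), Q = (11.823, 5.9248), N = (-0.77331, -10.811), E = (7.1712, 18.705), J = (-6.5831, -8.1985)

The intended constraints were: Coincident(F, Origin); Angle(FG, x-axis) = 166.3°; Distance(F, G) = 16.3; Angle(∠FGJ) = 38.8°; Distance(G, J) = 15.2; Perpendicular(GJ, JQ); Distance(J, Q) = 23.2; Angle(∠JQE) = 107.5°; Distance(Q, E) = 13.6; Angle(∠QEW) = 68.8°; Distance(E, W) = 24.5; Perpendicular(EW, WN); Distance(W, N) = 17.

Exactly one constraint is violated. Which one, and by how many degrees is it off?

Perpendicular(EW, WN) — off by 3.10°.

F = (0.00, 0.00) ✓; FG at 166.3° ✓; |FG| = 16.30 ✓; ∠FGJ = 38.80° ✓; |GJ| = 15.20 ✓; ∠(GJ, JQ) = 90.00° ✓; |JQ| = 23.20 ✓; ∠JQE = 107.5° ✓; |QE| = 13.60 ✓; ∠QEW = 68.80° ✓; |EW| = 24.50 ✓; ∠(EW, WN) = 86.90° ✗; |WN| = 17.00 ✓.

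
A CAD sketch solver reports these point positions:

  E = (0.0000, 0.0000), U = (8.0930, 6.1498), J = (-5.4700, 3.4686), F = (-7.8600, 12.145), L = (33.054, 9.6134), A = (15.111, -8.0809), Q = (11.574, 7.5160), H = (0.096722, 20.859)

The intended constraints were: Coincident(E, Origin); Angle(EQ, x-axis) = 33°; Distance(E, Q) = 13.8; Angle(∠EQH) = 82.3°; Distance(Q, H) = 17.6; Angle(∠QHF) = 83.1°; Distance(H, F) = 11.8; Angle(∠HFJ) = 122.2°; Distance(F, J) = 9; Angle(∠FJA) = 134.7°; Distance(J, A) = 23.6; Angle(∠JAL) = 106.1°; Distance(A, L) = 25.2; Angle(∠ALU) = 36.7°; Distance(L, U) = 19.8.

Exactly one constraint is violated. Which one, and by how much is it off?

Distance(L, U) = 19.8 — off by 5.40.

E = (0.00, 0.00) ✓; EQ at 33.00° ✓; |EQ| = 13.80 ✓; ∠EQH = 82.30° ✓; |QH| = 17.60 ✓; ∠QHF = 83.10° ✓; |HF| = 11.80 ✓; ∠HFJ = 122.2° ✓; |FJ| = 9.000 ✓; ∠FJA = 134.7° ✓; |JA| = 23.60 ✓; ∠JAL = 106.1° ✓; |AL| = 25.20 ✓; ∠ALU = 36.70° ✓; |LU| = 25.20 ✗.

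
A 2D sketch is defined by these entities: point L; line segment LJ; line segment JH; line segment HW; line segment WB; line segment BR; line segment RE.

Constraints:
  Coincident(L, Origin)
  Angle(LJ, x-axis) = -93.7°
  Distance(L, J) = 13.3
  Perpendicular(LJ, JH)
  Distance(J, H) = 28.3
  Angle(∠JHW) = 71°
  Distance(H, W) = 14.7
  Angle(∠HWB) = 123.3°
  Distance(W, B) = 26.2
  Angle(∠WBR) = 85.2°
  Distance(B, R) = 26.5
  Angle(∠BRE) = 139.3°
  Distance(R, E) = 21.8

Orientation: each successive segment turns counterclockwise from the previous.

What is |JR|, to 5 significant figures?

8.5019

L is at the origin; LJ runs at -93.7° with length 13.3, so J = (-0.85828, -13.272). LJ ⟂ JH, so JH runs at -3.7000°; with |JH| = 28.3, H = (27.383, -15.099). ∠JHW = 71.0° gives HW at 105.30° from the x-axis; with |HW| = 14.7, W = (23.504, -0.91955). ∠HWB = 123.3° gives WB at 162.00° from the x-axis; with |WB| = 26.2, B = (-1.4139, 7.1767). ∠WBR = 85.2° gives BR at -103.20° from the x-axis; with |BR| = 26.5, R = (-7.4652, -18.623). Then |JR| = |R − J| = 8.5019.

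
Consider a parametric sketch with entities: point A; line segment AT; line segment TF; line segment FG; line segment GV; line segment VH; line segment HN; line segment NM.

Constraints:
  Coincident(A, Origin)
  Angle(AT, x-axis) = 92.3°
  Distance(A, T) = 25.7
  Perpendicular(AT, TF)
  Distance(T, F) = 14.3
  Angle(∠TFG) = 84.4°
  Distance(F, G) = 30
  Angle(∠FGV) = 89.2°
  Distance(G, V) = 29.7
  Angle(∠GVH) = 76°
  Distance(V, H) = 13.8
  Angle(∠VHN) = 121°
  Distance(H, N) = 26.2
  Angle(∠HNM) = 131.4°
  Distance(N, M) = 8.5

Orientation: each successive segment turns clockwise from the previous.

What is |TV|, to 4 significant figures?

32.15

A is at the origin; AT runs at 92.3° with length 25.7, so T = (-1.031, 25.68). AT ⟂ TF, so TF runs at 2.300°; with |TF| = 14.3, F = (13.26, 26.25). ∠TFG = 84.4° gives FG at -93.30° from the x-axis; with |FG| = 30.0, G = (11.53, -3.697). ∠FGV = 89.2° gives GV at 175.9° from the x-axis; with |GV| = 29.7, V = (-18.09, -1.574). Then |TV| = |V − T| = 32.15.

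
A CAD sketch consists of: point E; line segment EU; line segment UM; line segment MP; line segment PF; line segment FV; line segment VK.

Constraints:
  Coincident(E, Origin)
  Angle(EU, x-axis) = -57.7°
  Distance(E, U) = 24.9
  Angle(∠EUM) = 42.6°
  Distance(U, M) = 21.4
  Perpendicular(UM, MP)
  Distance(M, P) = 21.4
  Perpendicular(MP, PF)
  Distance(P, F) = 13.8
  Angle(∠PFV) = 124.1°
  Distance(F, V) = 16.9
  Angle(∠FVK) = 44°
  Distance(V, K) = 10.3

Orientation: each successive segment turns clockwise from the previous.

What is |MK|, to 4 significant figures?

16.28

E is at the origin; EU runs at -57.7° with length 24.9, so U = (13.31, -21.05). ∠EUM = 42.6° gives UM at 164.9° from the x-axis; with |UM| = 21.4, M = (-7.356, -15.47). The perpendicularity gives MP at right angles to UM, so MP runs at 74.90°; with |MP| = 21.4, P = (-1.781, 5.189). MP ⟂ PF, so PF runs at -15.10°; with |PF| = 13.8, F = (11.54, 1.594). ∠PFV = 124.1° gives FV at -71.00° from the x-axis; with |FV| = 16.9, V = (17.04, -14.39). ∠FVK = 44.0° gives VK at 153.0° from the x-axis; with |VK| = 10.3, K = (7.867, -9.709). Then |MK| = |K − M| = 16.28.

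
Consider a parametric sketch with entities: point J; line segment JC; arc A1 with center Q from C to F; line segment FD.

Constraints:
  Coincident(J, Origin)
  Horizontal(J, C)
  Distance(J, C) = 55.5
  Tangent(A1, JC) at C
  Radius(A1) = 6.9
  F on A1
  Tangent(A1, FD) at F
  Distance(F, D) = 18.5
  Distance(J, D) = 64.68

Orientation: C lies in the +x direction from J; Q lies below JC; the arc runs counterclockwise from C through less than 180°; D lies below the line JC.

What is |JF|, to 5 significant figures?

50.668

J is at the origin; JC is horizontal with |JC| = 55.5 and C on the +x side, so C = (55.500, 0.0000). Tangency of A1 to JC means the radius QC is perpendicular to JC, so Q = C + (0, -6.9) = (55.500, -6.9000). Since QF ⟂ FD (tangency), |QD| = √(6.9² + 18.5²) = 19.745 regardless of where F sits on A1. So D lies on both circle(J, 64.68) and circle(Q, 19.745); the below-JC intersection is D = (59.084, -26.317). F is the foot of the tangent from D: F = (49.580, -10.445).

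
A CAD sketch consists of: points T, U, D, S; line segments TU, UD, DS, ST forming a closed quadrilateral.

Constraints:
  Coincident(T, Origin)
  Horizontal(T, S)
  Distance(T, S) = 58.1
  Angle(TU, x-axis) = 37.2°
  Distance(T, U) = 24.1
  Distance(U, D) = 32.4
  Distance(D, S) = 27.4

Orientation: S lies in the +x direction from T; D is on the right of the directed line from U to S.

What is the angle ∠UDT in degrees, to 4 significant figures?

39.73°

Checks: |TS| = 58.10 ✓; |TU| = 24.10 ✓; |UD| = 32.40 ✓; |DS| = 27.40 ✓.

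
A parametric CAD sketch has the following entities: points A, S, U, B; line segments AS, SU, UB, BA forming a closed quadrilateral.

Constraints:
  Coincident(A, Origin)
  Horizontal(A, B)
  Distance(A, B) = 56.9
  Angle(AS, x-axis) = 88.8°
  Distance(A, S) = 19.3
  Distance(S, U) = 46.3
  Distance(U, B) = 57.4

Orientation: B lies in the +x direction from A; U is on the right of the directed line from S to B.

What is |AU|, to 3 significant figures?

27.3

A is at the origin; AB is horizontal with |AB| = 56.9 and B in +x, so B = (56.9, 0). AS runs at 88.8° with |AS| = 19.3, so S = (0.404, 19.3). U is determined by |SU| = 46.3 and |UB| = 57.4 together: it lies at the intersection of circle(S, 46.3) and circle(B, 57.4). With |SB| = 59.7, the foot of the radical line on SB is 20.2 from S and the perpendicular offset is √(46.3² − 20.2²) = 41.7. Taking the right-of-SB solution: U = (6.07, -26.7).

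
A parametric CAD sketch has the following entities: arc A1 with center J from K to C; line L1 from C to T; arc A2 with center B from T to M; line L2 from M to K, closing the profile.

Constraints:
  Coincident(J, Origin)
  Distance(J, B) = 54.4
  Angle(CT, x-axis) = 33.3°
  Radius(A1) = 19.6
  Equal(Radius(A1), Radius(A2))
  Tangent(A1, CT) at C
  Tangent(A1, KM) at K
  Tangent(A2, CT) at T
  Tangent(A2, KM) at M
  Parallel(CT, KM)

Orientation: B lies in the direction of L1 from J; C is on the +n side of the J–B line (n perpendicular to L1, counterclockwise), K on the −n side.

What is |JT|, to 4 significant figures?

57.82

The slot axis is L1's direction at 33.3°, so u = (cos 33.3°, sin 33.3°) = (0.8358, 0.5490) and n = (−sin 33.3°, cos 33.3°) = (-0.5490, 0.8358). J is at the origin and B lies 54.4 along u from J, so B = 54.4·u = (45.47, 29.87). Tangency of A1 to both parallel lines with radius 19.6 puts C and K at J ± 19.6·n: C = (-10.76, 16.38), K = (10.76, -16.38). Equal radii place T and M the same way about B: T = B + 19.6·n = (34.71, 46.25), M = B − 19.6·n = (56.23, 13.49). Then |JT| = |T − J| = 57.82.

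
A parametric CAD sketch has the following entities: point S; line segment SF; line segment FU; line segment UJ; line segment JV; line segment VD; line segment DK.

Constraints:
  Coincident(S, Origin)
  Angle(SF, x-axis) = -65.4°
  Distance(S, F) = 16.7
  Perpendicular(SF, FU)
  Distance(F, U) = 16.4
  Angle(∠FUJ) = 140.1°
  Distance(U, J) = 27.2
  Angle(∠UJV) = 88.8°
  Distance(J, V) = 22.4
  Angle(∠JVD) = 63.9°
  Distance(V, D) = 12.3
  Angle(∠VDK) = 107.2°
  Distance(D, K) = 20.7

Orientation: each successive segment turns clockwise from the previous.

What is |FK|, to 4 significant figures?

35.00

S is at the origin; SF runs at -65.4° with length 16.7, so F = (6.952, -15.18). SF is perpendicular to FU, so FU runs at -155.4°; with |FU| = 16.4, U = (-7.960, -22.01). ∠FUJ = 140.1° gives UJ at 164.7° from the x-axis; with |UJ| = 27.2, J = (-34.20, -14.83). ∠UJV = 88.8° gives JV at 73.50° from the x-axis; with |JV| = 22.4, V = (-27.83, 6.644). ∠JVD = 63.9° gives VD at -42.60° from the x-axis; with |VD| = 12.3, D = (-18.78, -1.682). ∠VDK = 107.2° gives DK at -115.4° from the x-axis; with |DK| = 20.7, K = (-27.66, -20.38). Then |FK| = |K − F| = 35.00.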